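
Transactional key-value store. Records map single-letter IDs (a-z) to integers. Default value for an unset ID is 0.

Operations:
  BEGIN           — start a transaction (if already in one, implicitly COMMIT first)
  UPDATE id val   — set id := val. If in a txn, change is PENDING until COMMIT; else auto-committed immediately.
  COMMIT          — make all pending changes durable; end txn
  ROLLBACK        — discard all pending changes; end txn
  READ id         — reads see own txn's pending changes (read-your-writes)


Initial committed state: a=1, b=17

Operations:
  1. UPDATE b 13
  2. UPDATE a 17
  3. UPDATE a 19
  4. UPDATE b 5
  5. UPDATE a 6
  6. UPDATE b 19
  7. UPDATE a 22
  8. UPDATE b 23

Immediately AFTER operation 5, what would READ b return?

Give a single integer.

Initial committed: {a=1, b=17}
Op 1: UPDATE b=13 (auto-commit; committed b=13)
Op 2: UPDATE a=17 (auto-commit; committed a=17)
Op 3: UPDATE a=19 (auto-commit; committed a=19)
Op 4: UPDATE b=5 (auto-commit; committed b=5)
Op 5: UPDATE a=6 (auto-commit; committed a=6)
After op 5: visible(b) = 5 (pending={}, committed={a=6, b=5})

Answer: 5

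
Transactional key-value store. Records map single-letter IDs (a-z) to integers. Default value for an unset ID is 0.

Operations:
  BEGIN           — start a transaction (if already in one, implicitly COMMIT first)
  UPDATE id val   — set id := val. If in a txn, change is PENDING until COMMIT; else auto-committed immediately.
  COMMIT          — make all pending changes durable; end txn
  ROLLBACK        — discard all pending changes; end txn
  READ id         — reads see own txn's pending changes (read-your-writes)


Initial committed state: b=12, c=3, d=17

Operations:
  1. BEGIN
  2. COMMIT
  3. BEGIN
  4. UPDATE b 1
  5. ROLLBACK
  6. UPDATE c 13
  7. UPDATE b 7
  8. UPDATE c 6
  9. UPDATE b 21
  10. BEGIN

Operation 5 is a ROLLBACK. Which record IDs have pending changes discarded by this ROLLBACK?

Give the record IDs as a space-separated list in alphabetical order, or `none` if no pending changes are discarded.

Initial committed: {b=12, c=3, d=17}
Op 1: BEGIN: in_txn=True, pending={}
Op 2: COMMIT: merged [] into committed; committed now {b=12, c=3, d=17}
Op 3: BEGIN: in_txn=True, pending={}
Op 4: UPDATE b=1 (pending; pending now {b=1})
Op 5: ROLLBACK: discarded pending ['b']; in_txn=False
Op 6: UPDATE c=13 (auto-commit; committed c=13)
Op 7: UPDATE b=7 (auto-commit; committed b=7)
Op 8: UPDATE c=6 (auto-commit; committed c=6)
Op 9: UPDATE b=21 (auto-commit; committed b=21)
Op 10: BEGIN: in_txn=True, pending={}
ROLLBACK at op 5 discards: ['b']

Answer: b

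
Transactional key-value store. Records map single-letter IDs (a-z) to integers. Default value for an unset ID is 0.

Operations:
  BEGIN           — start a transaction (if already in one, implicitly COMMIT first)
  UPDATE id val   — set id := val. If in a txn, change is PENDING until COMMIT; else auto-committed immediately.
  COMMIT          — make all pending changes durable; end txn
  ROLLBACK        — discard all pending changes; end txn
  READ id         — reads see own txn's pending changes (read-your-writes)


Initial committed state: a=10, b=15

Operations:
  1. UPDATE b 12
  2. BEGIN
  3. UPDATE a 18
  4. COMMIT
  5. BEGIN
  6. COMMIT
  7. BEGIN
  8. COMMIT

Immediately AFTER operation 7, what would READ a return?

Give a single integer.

Initial committed: {a=10, b=15}
Op 1: UPDATE b=12 (auto-commit; committed b=12)
Op 2: BEGIN: in_txn=True, pending={}
Op 3: UPDATE a=18 (pending; pending now {a=18})
Op 4: COMMIT: merged ['a'] into committed; committed now {a=18, b=12}
Op 5: BEGIN: in_txn=True, pending={}
Op 6: COMMIT: merged [] into committed; committed now {a=18, b=12}
Op 7: BEGIN: in_txn=True, pending={}
After op 7: visible(a) = 18 (pending={}, committed={a=18, b=12})

Answer: 18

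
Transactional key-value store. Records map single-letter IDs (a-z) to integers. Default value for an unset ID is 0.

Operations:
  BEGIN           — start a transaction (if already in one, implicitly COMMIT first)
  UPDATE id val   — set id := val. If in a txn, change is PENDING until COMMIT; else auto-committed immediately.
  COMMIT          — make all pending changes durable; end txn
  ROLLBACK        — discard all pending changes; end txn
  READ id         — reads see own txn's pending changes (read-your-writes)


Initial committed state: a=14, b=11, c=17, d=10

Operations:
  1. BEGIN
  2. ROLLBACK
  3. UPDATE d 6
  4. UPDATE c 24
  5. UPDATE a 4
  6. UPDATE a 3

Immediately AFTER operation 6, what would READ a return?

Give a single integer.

Answer: 3

Derivation:
Initial committed: {a=14, b=11, c=17, d=10}
Op 1: BEGIN: in_txn=True, pending={}
Op 2: ROLLBACK: discarded pending []; in_txn=False
Op 3: UPDATE d=6 (auto-commit; committed d=6)
Op 4: UPDATE c=24 (auto-commit; committed c=24)
Op 5: UPDATE a=4 (auto-commit; committed a=4)
Op 6: UPDATE a=3 (auto-commit; committed a=3)
After op 6: visible(a) = 3 (pending={}, committed={a=3, b=11, c=24, d=6})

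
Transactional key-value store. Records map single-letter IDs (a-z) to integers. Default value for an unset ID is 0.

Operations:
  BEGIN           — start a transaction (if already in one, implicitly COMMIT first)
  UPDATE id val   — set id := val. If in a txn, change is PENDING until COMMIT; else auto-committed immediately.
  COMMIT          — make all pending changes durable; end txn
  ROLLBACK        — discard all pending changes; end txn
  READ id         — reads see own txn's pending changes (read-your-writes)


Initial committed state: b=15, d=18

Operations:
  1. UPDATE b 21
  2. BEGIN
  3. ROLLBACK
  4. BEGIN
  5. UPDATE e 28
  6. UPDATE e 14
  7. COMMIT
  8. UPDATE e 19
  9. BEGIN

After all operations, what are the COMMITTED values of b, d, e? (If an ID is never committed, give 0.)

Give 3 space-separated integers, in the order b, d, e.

Initial committed: {b=15, d=18}
Op 1: UPDATE b=21 (auto-commit; committed b=21)
Op 2: BEGIN: in_txn=True, pending={}
Op 3: ROLLBACK: discarded pending []; in_txn=False
Op 4: BEGIN: in_txn=True, pending={}
Op 5: UPDATE e=28 (pending; pending now {e=28})
Op 6: UPDATE e=14 (pending; pending now {e=14})
Op 7: COMMIT: merged ['e'] into committed; committed now {b=21, d=18, e=14}
Op 8: UPDATE e=19 (auto-commit; committed e=19)
Op 9: BEGIN: in_txn=True, pending={}
Final committed: {b=21, d=18, e=19}

Answer: 21 18 19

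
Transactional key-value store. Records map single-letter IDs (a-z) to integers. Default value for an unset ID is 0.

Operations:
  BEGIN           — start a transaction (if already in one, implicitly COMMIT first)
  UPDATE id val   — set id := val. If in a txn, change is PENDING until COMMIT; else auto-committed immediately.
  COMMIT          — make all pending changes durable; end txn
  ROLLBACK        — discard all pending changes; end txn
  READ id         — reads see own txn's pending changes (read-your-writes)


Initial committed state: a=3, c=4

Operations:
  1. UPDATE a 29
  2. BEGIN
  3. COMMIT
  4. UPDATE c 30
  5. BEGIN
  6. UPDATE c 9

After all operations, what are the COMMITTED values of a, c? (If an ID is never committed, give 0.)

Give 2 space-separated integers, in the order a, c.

Answer: 29 30

Derivation:
Initial committed: {a=3, c=4}
Op 1: UPDATE a=29 (auto-commit; committed a=29)
Op 2: BEGIN: in_txn=True, pending={}
Op 3: COMMIT: merged [] into committed; committed now {a=29, c=4}
Op 4: UPDATE c=30 (auto-commit; committed c=30)
Op 5: BEGIN: in_txn=True, pending={}
Op 6: UPDATE c=9 (pending; pending now {c=9})
Final committed: {a=29, c=30}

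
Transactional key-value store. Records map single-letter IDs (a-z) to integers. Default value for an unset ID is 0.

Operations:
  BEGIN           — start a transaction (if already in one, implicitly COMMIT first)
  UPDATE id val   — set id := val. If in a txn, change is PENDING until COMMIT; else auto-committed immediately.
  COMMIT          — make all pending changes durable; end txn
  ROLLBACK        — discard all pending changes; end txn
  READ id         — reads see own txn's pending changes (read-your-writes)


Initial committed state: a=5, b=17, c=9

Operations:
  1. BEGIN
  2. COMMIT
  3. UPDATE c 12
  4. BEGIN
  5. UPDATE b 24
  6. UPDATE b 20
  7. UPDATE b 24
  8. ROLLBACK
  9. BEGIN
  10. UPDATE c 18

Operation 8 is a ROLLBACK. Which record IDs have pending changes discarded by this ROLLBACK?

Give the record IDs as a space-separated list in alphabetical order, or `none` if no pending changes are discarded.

Answer: b

Derivation:
Initial committed: {a=5, b=17, c=9}
Op 1: BEGIN: in_txn=True, pending={}
Op 2: COMMIT: merged [] into committed; committed now {a=5, b=17, c=9}
Op 3: UPDATE c=12 (auto-commit; committed c=12)
Op 4: BEGIN: in_txn=True, pending={}
Op 5: UPDATE b=24 (pending; pending now {b=24})
Op 6: UPDATE b=20 (pending; pending now {b=20})
Op 7: UPDATE b=24 (pending; pending now {b=24})
Op 8: ROLLBACK: discarded pending ['b']; in_txn=False
Op 9: BEGIN: in_txn=True, pending={}
Op 10: UPDATE c=18 (pending; pending now {c=18})
ROLLBACK at op 8 discards: ['b']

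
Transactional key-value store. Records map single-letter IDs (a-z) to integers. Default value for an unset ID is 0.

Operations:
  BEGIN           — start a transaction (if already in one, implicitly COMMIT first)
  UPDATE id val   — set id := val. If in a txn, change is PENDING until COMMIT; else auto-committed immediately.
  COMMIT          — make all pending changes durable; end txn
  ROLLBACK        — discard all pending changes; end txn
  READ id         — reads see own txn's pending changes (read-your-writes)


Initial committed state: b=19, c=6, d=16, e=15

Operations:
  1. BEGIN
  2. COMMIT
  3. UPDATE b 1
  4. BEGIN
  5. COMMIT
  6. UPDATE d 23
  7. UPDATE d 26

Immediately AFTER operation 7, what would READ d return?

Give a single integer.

Answer: 26

Derivation:
Initial committed: {b=19, c=6, d=16, e=15}
Op 1: BEGIN: in_txn=True, pending={}
Op 2: COMMIT: merged [] into committed; committed now {b=19, c=6, d=16, e=15}
Op 3: UPDATE b=1 (auto-commit; committed b=1)
Op 4: BEGIN: in_txn=True, pending={}
Op 5: COMMIT: merged [] into committed; committed now {b=1, c=6, d=16, e=15}
Op 6: UPDATE d=23 (auto-commit; committed d=23)
Op 7: UPDATE d=26 (auto-commit; committed d=26)
After op 7: visible(d) = 26 (pending={}, committed={b=1, c=6, d=26, e=15})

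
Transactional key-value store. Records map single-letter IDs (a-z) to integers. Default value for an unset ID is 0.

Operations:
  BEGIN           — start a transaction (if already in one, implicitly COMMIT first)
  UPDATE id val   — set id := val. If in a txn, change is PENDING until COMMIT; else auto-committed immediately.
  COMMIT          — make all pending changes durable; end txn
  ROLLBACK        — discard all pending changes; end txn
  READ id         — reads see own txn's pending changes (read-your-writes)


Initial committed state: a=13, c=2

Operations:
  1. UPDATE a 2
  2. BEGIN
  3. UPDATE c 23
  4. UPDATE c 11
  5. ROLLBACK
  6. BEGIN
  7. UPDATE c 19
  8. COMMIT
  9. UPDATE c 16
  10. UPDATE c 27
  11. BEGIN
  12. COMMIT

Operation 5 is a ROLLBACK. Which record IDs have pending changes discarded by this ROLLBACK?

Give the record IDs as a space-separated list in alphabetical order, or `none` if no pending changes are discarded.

Initial committed: {a=13, c=2}
Op 1: UPDATE a=2 (auto-commit; committed a=2)
Op 2: BEGIN: in_txn=True, pending={}
Op 3: UPDATE c=23 (pending; pending now {c=23})
Op 4: UPDATE c=11 (pending; pending now {c=11})
Op 5: ROLLBACK: discarded pending ['c']; in_txn=False
Op 6: BEGIN: in_txn=True, pending={}
Op 7: UPDATE c=19 (pending; pending now {c=19})
Op 8: COMMIT: merged ['c'] into committed; committed now {a=2, c=19}
Op 9: UPDATE c=16 (auto-commit; committed c=16)
Op 10: UPDATE c=27 (auto-commit; committed c=27)
Op 11: BEGIN: in_txn=True, pending={}
Op 12: COMMIT: merged [] into committed; committed now {a=2, c=27}
ROLLBACK at op 5 discards: ['c']

Answer: c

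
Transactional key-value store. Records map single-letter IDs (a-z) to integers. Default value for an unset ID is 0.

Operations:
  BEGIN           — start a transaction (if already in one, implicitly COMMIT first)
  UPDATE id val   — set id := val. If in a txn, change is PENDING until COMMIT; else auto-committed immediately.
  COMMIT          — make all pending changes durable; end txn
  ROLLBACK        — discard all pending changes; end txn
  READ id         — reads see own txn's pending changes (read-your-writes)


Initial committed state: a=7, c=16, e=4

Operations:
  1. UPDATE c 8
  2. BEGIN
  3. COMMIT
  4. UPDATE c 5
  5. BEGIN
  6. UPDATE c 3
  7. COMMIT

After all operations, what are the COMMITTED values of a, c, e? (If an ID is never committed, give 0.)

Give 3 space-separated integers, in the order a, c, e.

Initial committed: {a=7, c=16, e=4}
Op 1: UPDATE c=8 (auto-commit; committed c=8)
Op 2: BEGIN: in_txn=True, pending={}
Op 3: COMMIT: merged [] into committed; committed now {a=7, c=8, e=4}
Op 4: UPDATE c=5 (auto-commit; committed c=5)
Op 5: BEGIN: in_txn=True, pending={}
Op 6: UPDATE c=3 (pending; pending now {c=3})
Op 7: COMMIT: merged ['c'] into committed; committed now {a=7, c=3, e=4}
Final committed: {a=7, c=3, e=4}

Answer: 7 3 4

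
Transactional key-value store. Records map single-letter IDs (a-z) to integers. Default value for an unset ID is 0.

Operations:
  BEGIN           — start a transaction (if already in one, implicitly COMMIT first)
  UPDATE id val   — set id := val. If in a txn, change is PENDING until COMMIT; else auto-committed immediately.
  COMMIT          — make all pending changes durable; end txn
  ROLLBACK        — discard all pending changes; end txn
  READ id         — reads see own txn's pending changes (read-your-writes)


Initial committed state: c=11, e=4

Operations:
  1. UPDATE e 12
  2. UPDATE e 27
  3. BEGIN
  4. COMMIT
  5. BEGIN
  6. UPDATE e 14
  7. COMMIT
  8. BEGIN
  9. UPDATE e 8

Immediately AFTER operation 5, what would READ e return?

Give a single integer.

Answer: 27

Derivation:
Initial committed: {c=11, e=4}
Op 1: UPDATE e=12 (auto-commit; committed e=12)
Op 2: UPDATE e=27 (auto-commit; committed e=27)
Op 3: BEGIN: in_txn=True, pending={}
Op 4: COMMIT: merged [] into committed; committed now {c=11, e=27}
Op 5: BEGIN: in_txn=True, pending={}
After op 5: visible(e) = 27 (pending={}, committed={c=11, e=27})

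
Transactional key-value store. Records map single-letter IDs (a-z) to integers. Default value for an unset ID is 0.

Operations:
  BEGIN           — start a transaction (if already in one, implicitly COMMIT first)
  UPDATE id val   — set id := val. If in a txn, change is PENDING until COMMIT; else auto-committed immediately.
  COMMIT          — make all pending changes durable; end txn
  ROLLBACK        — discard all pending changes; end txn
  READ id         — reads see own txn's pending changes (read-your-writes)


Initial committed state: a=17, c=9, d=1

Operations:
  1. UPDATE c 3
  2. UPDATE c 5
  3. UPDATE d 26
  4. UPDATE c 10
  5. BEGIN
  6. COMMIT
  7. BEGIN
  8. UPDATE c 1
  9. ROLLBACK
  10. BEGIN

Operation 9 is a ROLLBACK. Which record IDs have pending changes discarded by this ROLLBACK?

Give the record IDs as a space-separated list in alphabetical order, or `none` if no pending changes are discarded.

Answer: c

Derivation:
Initial committed: {a=17, c=9, d=1}
Op 1: UPDATE c=3 (auto-commit; committed c=3)
Op 2: UPDATE c=5 (auto-commit; committed c=5)
Op 3: UPDATE d=26 (auto-commit; committed d=26)
Op 4: UPDATE c=10 (auto-commit; committed c=10)
Op 5: BEGIN: in_txn=True, pending={}
Op 6: COMMIT: merged [] into committed; committed now {a=17, c=10, d=26}
Op 7: BEGIN: in_txn=True, pending={}
Op 8: UPDATE c=1 (pending; pending now {c=1})
Op 9: ROLLBACK: discarded pending ['c']; in_txn=False
Op 10: BEGIN: in_txn=True, pending={}
ROLLBACK at op 9 discards: ['c']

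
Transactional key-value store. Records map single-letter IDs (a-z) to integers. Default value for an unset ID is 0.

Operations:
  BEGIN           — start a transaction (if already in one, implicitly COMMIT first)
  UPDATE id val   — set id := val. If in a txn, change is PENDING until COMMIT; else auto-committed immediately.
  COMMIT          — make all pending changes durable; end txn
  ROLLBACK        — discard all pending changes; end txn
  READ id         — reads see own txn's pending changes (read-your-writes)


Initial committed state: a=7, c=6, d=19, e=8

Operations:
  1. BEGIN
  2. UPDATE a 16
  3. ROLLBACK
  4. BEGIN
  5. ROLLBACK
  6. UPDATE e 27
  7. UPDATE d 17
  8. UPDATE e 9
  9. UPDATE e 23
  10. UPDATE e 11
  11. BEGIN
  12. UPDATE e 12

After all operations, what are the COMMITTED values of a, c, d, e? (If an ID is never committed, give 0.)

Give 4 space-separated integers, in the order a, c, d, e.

Answer: 7 6 17 11

Derivation:
Initial committed: {a=7, c=6, d=19, e=8}
Op 1: BEGIN: in_txn=True, pending={}
Op 2: UPDATE a=16 (pending; pending now {a=16})
Op 3: ROLLBACK: discarded pending ['a']; in_txn=False
Op 4: BEGIN: in_txn=True, pending={}
Op 5: ROLLBACK: discarded pending []; in_txn=False
Op 6: UPDATE e=27 (auto-commit; committed e=27)
Op 7: UPDATE d=17 (auto-commit; committed d=17)
Op 8: UPDATE e=9 (auto-commit; committed e=9)
Op 9: UPDATE e=23 (auto-commit; committed e=23)
Op 10: UPDATE e=11 (auto-commit; committed e=11)
Op 11: BEGIN: in_txn=True, pending={}
Op 12: UPDATE e=12 (pending; pending now {e=12})
Final committed: {a=7, c=6, d=17, e=11}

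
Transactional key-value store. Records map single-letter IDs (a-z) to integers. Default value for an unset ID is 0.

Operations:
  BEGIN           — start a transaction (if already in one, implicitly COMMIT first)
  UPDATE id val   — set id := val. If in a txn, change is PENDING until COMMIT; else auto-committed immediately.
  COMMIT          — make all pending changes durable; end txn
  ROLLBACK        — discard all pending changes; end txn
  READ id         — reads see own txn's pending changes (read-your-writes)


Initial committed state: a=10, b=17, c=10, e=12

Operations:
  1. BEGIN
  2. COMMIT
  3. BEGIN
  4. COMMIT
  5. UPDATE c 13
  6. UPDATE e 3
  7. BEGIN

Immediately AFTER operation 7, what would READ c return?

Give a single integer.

Initial committed: {a=10, b=17, c=10, e=12}
Op 1: BEGIN: in_txn=True, pending={}
Op 2: COMMIT: merged [] into committed; committed now {a=10, b=17, c=10, e=12}
Op 3: BEGIN: in_txn=True, pending={}
Op 4: COMMIT: merged [] into committed; committed now {a=10, b=17, c=10, e=12}
Op 5: UPDATE c=13 (auto-commit; committed c=13)
Op 6: UPDATE e=3 (auto-commit; committed e=3)
Op 7: BEGIN: in_txn=True, pending={}
After op 7: visible(c) = 13 (pending={}, committed={a=10, b=17, c=13, e=3})

Answer: 13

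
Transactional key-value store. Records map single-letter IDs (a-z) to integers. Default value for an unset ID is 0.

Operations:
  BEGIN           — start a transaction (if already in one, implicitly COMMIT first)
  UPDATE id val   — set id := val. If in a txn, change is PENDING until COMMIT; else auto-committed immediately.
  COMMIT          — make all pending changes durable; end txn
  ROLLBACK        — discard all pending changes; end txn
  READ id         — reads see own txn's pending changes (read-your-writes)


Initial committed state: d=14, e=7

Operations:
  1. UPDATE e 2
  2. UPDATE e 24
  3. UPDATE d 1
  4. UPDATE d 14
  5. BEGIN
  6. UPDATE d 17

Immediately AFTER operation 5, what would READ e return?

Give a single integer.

Initial committed: {d=14, e=7}
Op 1: UPDATE e=2 (auto-commit; committed e=2)
Op 2: UPDATE e=24 (auto-commit; committed e=24)
Op 3: UPDATE d=1 (auto-commit; committed d=1)
Op 4: UPDATE d=14 (auto-commit; committed d=14)
Op 5: BEGIN: in_txn=True, pending={}
After op 5: visible(e) = 24 (pending={}, committed={d=14, e=24})

Answer: 24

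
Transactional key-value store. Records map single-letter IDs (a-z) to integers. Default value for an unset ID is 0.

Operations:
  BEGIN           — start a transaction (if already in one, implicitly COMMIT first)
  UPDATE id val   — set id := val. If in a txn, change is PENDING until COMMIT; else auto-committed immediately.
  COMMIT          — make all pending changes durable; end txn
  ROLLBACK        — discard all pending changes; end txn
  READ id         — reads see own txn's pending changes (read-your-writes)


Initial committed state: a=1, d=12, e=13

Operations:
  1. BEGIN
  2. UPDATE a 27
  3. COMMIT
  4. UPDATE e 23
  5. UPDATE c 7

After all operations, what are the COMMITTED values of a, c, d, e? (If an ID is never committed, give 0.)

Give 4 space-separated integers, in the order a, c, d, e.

Answer: 27 7 12 23

Derivation:
Initial committed: {a=1, d=12, e=13}
Op 1: BEGIN: in_txn=True, pending={}
Op 2: UPDATE a=27 (pending; pending now {a=27})
Op 3: COMMIT: merged ['a'] into committed; committed now {a=27, d=12, e=13}
Op 4: UPDATE e=23 (auto-commit; committed e=23)
Op 5: UPDATE c=7 (auto-commit; committed c=7)
Final committed: {a=27, c=7, d=12, e=23}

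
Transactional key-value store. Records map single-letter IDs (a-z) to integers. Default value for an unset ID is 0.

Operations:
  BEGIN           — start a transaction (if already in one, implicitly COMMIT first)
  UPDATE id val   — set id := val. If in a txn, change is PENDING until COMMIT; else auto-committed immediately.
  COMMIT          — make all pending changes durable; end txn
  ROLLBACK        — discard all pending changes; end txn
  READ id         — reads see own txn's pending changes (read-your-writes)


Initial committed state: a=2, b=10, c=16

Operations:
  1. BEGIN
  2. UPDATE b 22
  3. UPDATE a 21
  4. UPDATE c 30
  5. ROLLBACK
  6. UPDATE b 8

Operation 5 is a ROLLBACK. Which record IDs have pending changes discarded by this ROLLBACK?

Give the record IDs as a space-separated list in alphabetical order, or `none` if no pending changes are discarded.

Initial committed: {a=2, b=10, c=16}
Op 1: BEGIN: in_txn=True, pending={}
Op 2: UPDATE b=22 (pending; pending now {b=22})
Op 3: UPDATE a=21 (pending; pending now {a=21, b=22})
Op 4: UPDATE c=30 (pending; pending now {a=21, b=22, c=30})
Op 5: ROLLBACK: discarded pending ['a', 'b', 'c']; in_txn=False
Op 6: UPDATE b=8 (auto-commit; committed b=8)
ROLLBACK at op 5 discards: ['a', 'b', 'c']

Answer: a b c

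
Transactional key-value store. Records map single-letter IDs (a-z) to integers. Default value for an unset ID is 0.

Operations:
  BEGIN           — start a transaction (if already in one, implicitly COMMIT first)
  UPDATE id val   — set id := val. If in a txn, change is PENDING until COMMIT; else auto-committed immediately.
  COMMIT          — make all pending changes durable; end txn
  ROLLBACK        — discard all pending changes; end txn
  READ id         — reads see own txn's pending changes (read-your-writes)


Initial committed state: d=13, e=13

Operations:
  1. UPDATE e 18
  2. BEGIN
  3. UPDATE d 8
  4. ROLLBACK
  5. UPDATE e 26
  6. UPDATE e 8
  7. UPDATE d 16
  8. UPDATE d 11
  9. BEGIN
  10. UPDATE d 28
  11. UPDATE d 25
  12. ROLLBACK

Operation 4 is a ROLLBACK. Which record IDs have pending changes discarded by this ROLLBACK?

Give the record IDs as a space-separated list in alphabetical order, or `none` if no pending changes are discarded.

Initial committed: {d=13, e=13}
Op 1: UPDATE e=18 (auto-commit; committed e=18)
Op 2: BEGIN: in_txn=True, pending={}
Op 3: UPDATE d=8 (pending; pending now {d=8})
Op 4: ROLLBACK: discarded pending ['d']; in_txn=False
Op 5: UPDATE e=26 (auto-commit; committed e=26)
Op 6: UPDATE e=8 (auto-commit; committed e=8)
Op 7: UPDATE d=16 (auto-commit; committed d=16)
Op 8: UPDATE d=11 (auto-commit; committed d=11)
Op 9: BEGIN: in_txn=True, pending={}
Op 10: UPDATE d=28 (pending; pending now {d=28})
Op 11: UPDATE d=25 (pending; pending now {d=25})
Op 12: ROLLBACK: discarded pending ['d']; in_txn=False
ROLLBACK at op 4 discards: ['d']

Answer: d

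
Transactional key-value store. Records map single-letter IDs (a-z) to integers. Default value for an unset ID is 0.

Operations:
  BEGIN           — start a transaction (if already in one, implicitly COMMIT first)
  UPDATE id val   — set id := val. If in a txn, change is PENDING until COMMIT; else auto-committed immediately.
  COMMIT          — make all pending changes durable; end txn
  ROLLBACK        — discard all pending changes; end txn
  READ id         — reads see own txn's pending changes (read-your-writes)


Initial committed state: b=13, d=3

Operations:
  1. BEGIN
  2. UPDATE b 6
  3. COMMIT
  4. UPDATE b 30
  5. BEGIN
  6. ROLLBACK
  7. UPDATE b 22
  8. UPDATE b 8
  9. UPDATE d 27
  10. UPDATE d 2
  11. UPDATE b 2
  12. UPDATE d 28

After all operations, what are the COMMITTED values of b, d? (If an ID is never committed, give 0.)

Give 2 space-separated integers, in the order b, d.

Answer: 2 28

Derivation:
Initial committed: {b=13, d=3}
Op 1: BEGIN: in_txn=True, pending={}
Op 2: UPDATE b=6 (pending; pending now {b=6})
Op 3: COMMIT: merged ['b'] into committed; committed now {b=6, d=3}
Op 4: UPDATE b=30 (auto-commit; committed b=30)
Op 5: BEGIN: in_txn=True, pending={}
Op 6: ROLLBACK: discarded pending []; in_txn=False
Op 7: UPDATE b=22 (auto-commit; committed b=22)
Op 8: UPDATE b=8 (auto-commit; committed b=8)
Op 9: UPDATE d=27 (auto-commit; committed d=27)
Op 10: UPDATE d=2 (auto-commit; committed d=2)
Op 11: UPDATE b=2 (auto-commit; committed b=2)
Op 12: UPDATE d=28 (auto-commit; committed d=28)
Final committed: {b=2, d=28}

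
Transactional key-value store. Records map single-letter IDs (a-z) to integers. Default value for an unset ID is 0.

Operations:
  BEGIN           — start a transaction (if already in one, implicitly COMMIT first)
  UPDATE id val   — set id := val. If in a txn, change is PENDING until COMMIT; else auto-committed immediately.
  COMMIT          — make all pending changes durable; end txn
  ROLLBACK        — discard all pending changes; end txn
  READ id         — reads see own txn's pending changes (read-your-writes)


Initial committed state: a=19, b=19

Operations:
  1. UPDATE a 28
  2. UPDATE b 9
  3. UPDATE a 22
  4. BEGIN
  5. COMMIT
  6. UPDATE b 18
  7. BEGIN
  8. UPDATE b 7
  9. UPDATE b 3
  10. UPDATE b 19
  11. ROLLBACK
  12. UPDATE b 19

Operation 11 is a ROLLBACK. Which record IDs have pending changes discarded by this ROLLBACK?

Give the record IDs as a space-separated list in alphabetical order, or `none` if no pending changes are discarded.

Answer: b

Derivation:
Initial committed: {a=19, b=19}
Op 1: UPDATE a=28 (auto-commit; committed a=28)
Op 2: UPDATE b=9 (auto-commit; committed b=9)
Op 3: UPDATE a=22 (auto-commit; committed a=22)
Op 4: BEGIN: in_txn=True, pending={}
Op 5: COMMIT: merged [] into committed; committed now {a=22, b=9}
Op 6: UPDATE b=18 (auto-commit; committed b=18)
Op 7: BEGIN: in_txn=True, pending={}
Op 8: UPDATE b=7 (pending; pending now {b=7})
Op 9: UPDATE b=3 (pending; pending now {b=3})
Op 10: UPDATE b=19 (pending; pending now {b=19})
Op 11: ROLLBACK: discarded pending ['b']; in_txn=False
Op 12: UPDATE b=19 (auto-commit; committed b=19)
ROLLBACK at op 11 discards: ['b']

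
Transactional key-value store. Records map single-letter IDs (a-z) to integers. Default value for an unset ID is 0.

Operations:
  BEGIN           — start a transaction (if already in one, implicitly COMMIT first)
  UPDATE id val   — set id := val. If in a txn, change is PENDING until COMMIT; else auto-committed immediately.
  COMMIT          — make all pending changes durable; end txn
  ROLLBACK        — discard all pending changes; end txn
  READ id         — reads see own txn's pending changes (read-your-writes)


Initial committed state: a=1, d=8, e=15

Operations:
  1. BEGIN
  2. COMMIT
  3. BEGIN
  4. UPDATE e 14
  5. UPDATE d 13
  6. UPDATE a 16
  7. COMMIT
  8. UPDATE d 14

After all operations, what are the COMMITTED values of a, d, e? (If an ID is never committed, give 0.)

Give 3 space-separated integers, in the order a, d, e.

Initial committed: {a=1, d=8, e=15}
Op 1: BEGIN: in_txn=True, pending={}
Op 2: COMMIT: merged [] into committed; committed now {a=1, d=8, e=15}
Op 3: BEGIN: in_txn=True, pending={}
Op 4: UPDATE e=14 (pending; pending now {e=14})
Op 5: UPDATE d=13 (pending; pending now {d=13, e=14})
Op 6: UPDATE a=16 (pending; pending now {a=16, d=13, e=14})
Op 7: COMMIT: merged ['a', 'd', 'e'] into committed; committed now {a=16, d=13, e=14}
Op 8: UPDATE d=14 (auto-commit; committed d=14)
Final committed: {a=16, d=14, e=14}

Answer: 16 14 14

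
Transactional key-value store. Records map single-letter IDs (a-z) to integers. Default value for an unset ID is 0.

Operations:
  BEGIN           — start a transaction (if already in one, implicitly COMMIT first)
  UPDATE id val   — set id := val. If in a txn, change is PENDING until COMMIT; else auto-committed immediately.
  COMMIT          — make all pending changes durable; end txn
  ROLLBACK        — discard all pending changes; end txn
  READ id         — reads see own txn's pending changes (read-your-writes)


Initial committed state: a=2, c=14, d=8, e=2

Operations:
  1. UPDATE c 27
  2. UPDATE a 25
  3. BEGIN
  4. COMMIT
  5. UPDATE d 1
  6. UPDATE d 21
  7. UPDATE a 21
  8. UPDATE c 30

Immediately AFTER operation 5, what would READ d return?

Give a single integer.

Initial committed: {a=2, c=14, d=8, e=2}
Op 1: UPDATE c=27 (auto-commit; committed c=27)
Op 2: UPDATE a=25 (auto-commit; committed a=25)
Op 3: BEGIN: in_txn=True, pending={}
Op 4: COMMIT: merged [] into committed; committed now {a=25, c=27, d=8, e=2}
Op 5: UPDATE d=1 (auto-commit; committed d=1)
After op 5: visible(d) = 1 (pending={}, committed={a=25, c=27, d=1, e=2})

Answer: 1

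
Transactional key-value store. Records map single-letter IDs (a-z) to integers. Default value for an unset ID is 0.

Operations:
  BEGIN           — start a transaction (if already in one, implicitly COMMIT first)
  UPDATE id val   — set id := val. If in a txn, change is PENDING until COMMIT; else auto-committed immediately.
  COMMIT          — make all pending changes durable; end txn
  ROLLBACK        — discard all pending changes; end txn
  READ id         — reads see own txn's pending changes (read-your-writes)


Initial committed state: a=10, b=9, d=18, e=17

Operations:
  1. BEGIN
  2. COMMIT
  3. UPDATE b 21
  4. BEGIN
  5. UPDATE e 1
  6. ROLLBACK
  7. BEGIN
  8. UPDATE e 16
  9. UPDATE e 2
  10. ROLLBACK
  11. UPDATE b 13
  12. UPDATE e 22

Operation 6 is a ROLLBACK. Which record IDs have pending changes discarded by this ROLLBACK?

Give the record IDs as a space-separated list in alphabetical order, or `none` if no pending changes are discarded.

Answer: e

Derivation:
Initial committed: {a=10, b=9, d=18, e=17}
Op 1: BEGIN: in_txn=True, pending={}
Op 2: COMMIT: merged [] into committed; committed now {a=10, b=9, d=18, e=17}
Op 3: UPDATE b=21 (auto-commit; committed b=21)
Op 4: BEGIN: in_txn=True, pending={}
Op 5: UPDATE e=1 (pending; pending now {e=1})
Op 6: ROLLBACK: discarded pending ['e']; in_txn=False
Op 7: BEGIN: in_txn=True, pending={}
Op 8: UPDATE e=16 (pending; pending now {e=16})
Op 9: UPDATE e=2 (pending; pending now {e=2})
Op 10: ROLLBACK: discarded pending ['e']; in_txn=False
Op 11: UPDATE b=13 (auto-commit; committed b=13)
Op 12: UPDATE e=22 (auto-commit; committed e=22)
ROLLBACK at op 6 discards: ['e']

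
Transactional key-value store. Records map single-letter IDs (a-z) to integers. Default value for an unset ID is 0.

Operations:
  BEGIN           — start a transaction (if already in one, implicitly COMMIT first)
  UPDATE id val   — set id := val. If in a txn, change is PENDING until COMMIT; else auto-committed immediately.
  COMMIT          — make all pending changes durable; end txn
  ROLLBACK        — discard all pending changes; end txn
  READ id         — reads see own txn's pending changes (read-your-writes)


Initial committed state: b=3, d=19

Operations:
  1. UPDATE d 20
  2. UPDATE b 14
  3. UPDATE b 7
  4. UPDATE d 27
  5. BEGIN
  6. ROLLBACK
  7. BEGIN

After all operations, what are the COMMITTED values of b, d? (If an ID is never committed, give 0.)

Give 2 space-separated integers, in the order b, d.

Answer: 7 27

Derivation:
Initial committed: {b=3, d=19}
Op 1: UPDATE d=20 (auto-commit; committed d=20)
Op 2: UPDATE b=14 (auto-commit; committed b=14)
Op 3: UPDATE b=7 (auto-commit; committed b=7)
Op 4: UPDATE d=27 (auto-commit; committed d=27)
Op 5: BEGIN: in_txn=True, pending={}
Op 6: ROLLBACK: discarded pending []; in_txn=False
Op 7: BEGIN: in_txn=True, pending={}
Final committed: {b=7, d=27}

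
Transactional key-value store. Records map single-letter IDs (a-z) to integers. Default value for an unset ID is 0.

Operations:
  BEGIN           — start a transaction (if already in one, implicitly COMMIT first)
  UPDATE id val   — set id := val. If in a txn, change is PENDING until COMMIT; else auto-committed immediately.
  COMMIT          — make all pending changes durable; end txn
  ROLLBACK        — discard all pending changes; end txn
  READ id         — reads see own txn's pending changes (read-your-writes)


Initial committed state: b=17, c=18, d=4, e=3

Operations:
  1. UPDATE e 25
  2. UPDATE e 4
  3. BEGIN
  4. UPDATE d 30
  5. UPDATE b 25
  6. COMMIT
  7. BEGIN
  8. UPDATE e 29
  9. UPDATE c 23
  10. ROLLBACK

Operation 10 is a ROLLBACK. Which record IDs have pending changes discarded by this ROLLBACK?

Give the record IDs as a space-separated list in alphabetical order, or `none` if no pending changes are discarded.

Initial committed: {b=17, c=18, d=4, e=3}
Op 1: UPDATE e=25 (auto-commit; committed e=25)
Op 2: UPDATE e=4 (auto-commit; committed e=4)
Op 3: BEGIN: in_txn=True, pending={}
Op 4: UPDATE d=30 (pending; pending now {d=30})
Op 5: UPDATE b=25 (pending; pending now {b=25, d=30})
Op 6: COMMIT: merged ['b', 'd'] into committed; committed now {b=25, c=18, d=30, e=4}
Op 7: BEGIN: in_txn=True, pending={}
Op 8: UPDATE e=29 (pending; pending now {e=29})
Op 9: UPDATE c=23 (pending; pending now {c=23, e=29})
Op 10: ROLLBACK: discarded pending ['c', 'e']; in_txn=False
ROLLBACK at op 10 discards: ['c', 'e']

Answer: c e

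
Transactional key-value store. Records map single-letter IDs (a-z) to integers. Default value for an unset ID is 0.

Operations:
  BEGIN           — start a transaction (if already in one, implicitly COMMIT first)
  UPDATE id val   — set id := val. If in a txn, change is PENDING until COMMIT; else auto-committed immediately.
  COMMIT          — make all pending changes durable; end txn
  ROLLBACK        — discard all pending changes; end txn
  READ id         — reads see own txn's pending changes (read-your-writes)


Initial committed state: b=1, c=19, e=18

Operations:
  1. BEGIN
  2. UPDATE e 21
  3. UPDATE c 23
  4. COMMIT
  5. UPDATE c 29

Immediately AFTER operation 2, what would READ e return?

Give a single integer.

Initial committed: {b=1, c=19, e=18}
Op 1: BEGIN: in_txn=True, pending={}
Op 2: UPDATE e=21 (pending; pending now {e=21})
After op 2: visible(e) = 21 (pending={e=21}, committed={b=1, c=19, e=18})

Answer: 21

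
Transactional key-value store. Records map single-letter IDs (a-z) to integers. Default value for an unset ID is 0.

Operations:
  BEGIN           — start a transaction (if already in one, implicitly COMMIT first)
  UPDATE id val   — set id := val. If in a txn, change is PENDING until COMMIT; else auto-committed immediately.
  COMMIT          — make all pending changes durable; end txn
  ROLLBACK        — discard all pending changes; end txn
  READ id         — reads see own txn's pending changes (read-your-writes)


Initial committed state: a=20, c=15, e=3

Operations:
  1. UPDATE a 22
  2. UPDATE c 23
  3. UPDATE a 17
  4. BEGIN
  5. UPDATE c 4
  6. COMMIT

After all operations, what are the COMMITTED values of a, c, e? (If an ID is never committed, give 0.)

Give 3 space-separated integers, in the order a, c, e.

Answer: 17 4 3

Derivation:
Initial committed: {a=20, c=15, e=3}
Op 1: UPDATE a=22 (auto-commit; committed a=22)
Op 2: UPDATE c=23 (auto-commit; committed c=23)
Op 3: UPDATE a=17 (auto-commit; committed a=17)
Op 4: BEGIN: in_txn=True, pending={}
Op 5: UPDATE c=4 (pending; pending now {c=4})
Op 6: COMMIT: merged ['c'] into committed; committed now {a=17, c=4, e=3}
Final committed: {a=17, c=4, e=3}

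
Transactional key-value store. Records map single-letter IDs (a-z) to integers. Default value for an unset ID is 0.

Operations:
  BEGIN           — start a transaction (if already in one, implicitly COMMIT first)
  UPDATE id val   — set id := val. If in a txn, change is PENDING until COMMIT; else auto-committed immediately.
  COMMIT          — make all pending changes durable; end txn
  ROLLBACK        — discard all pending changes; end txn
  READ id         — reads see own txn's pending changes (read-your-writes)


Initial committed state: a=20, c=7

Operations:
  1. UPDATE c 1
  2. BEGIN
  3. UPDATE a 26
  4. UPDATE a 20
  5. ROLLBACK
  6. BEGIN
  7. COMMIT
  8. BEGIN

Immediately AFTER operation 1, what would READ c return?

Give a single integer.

Initial committed: {a=20, c=7}
Op 1: UPDATE c=1 (auto-commit; committed c=1)
After op 1: visible(c) = 1 (pending={}, committed={a=20, c=1})

Answer: 1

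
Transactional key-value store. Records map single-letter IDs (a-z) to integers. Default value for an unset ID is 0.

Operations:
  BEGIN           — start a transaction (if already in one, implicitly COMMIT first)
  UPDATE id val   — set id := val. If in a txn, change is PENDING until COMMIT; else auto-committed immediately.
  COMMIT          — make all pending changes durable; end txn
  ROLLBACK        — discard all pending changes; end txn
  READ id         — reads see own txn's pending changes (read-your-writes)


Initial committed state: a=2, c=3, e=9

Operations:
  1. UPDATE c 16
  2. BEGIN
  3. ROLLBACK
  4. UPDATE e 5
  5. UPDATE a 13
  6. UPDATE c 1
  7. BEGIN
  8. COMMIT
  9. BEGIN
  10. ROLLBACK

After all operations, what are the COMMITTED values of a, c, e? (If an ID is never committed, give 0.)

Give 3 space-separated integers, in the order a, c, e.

Answer: 13 1 5

Derivation:
Initial committed: {a=2, c=3, e=9}
Op 1: UPDATE c=16 (auto-commit; committed c=16)
Op 2: BEGIN: in_txn=True, pending={}
Op 3: ROLLBACK: discarded pending []; in_txn=False
Op 4: UPDATE e=5 (auto-commit; committed e=5)
Op 5: UPDATE a=13 (auto-commit; committed a=13)
Op 6: UPDATE c=1 (auto-commit; committed c=1)
Op 7: BEGIN: in_txn=True, pending={}
Op 8: COMMIT: merged [] into committed; committed now {a=13, c=1, e=5}
Op 9: BEGIN: in_txn=True, pending={}
Op 10: ROLLBACK: discarded pending []; in_txn=False
Final committed: {a=13, c=1, e=5}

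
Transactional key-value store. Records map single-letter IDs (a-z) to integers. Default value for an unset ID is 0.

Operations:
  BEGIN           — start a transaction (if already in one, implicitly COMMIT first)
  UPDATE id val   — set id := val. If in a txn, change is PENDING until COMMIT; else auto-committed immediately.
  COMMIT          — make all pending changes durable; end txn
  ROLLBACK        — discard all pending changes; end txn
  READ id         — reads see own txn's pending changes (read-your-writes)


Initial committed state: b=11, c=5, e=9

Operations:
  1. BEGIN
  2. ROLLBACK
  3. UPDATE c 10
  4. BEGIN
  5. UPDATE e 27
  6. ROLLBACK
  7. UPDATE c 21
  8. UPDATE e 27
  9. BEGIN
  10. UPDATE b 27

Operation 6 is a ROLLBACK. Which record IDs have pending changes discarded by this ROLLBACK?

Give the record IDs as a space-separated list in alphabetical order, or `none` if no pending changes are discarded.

Answer: e

Derivation:
Initial committed: {b=11, c=5, e=9}
Op 1: BEGIN: in_txn=True, pending={}
Op 2: ROLLBACK: discarded pending []; in_txn=False
Op 3: UPDATE c=10 (auto-commit; committed c=10)
Op 4: BEGIN: in_txn=True, pending={}
Op 5: UPDATE e=27 (pending; pending now {e=27})
Op 6: ROLLBACK: discarded pending ['e']; in_txn=False
Op 7: UPDATE c=21 (auto-commit; committed c=21)
Op 8: UPDATE e=27 (auto-commit; committed e=27)
Op 9: BEGIN: in_txn=True, pending={}
Op 10: UPDATE b=27 (pending; pending now {b=27})
ROLLBACK at op 6 discards: ['e']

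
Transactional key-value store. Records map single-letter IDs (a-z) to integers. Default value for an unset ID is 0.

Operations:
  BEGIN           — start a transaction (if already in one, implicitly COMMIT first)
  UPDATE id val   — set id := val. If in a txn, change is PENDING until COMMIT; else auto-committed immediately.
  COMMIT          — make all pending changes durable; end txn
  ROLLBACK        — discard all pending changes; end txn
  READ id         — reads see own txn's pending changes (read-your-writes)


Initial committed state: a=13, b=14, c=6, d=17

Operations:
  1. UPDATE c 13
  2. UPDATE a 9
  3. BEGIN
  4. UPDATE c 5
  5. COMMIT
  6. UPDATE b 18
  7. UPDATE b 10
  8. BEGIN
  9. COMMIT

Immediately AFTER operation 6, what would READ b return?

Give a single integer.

Answer: 18

Derivation:
Initial committed: {a=13, b=14, c=6, d=17}
Op 1: UPDATE c=13 (auto-commit; committed c=13)
Op 2: UPDATE a=9 (auto-commit; committed a=9)
Op 3: BEGIN: in_txn=True, pending={}
Op 4: UPDATE c=5 (pending; pending now {c=5})
Op 5: COMMIT: merged ['c'] into committed; committed now {a=9, b=14, c=5, d=17}
Op 6: UPDATE b=18 (auto-commit; committed b=18)
After op 6: visible(b) = 18 (pending={}, committed={a=9, b=18, c=5, d=17})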